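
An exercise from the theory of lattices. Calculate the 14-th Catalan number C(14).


C(n) = C(2n, n) / (n+1).
C(28, 14) = 40116600
C(14) = 40116600 / 15 = 2674440


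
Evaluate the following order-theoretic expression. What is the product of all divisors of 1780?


Divisors of 1780: [1, 2, 4, 5, 10, 20, 89, 178, 356, 445, 890, 1780]
Product = n^(d(n)/2) = 1780^(12/2)
Product = 31806802621504000000


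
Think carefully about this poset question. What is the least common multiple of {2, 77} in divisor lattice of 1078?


In a divisor lattice, join = lcm (least common multiple).
Compute lcm iteratively: start with first element, then lcm(current, next).
Elements: [2, 77]
lcm(2,77) = 154
Final lcm = 154


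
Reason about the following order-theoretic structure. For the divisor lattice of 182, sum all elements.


sigma(n) = sum of divisors.
Divisors of 182: [1, 2, 7, 13, 14, 26, 91, 182]
Sum = 336


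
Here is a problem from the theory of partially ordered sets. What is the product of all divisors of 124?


Divisors of 124: [1, 2, 4, 31, 62, 124]
Product = n^(d(n)/2) = 124^(6/2)
Product = 1906624


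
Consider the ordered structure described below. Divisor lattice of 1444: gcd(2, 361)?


Meet=gcd.
gcd(2,361)=1


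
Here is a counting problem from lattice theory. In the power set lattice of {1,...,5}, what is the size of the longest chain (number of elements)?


A chain is a totally ordered subset; we count the number of elements in a maximum chain.
Compute, for each element x, the size of the longest chain ending at x:
  {}: 1
  {1}: 2
  {2}: 2
  {3}: 2
  {4}: 2
  {5}: 2
  ...
A maximum chain: {} < {1} < {1,2} < {1,2,3} < {1,2,3,4} < {1,2,3,4,5}
Number of elements in the longest chain: 6


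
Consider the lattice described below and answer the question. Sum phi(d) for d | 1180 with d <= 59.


Divisors of 1180 up to 59: [1, 2, 4, 5, 10, 20, 59]
phi values: [1, 1, 2, 4, 4, 8, 58]
Sum = 78


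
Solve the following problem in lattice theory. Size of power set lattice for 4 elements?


Power set = 2^n.
2^4 = 16


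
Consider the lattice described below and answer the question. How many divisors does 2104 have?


Divisors of 2104: [1, 2, 4, 8, 263, 526, 1052, 2104]
Count: 8


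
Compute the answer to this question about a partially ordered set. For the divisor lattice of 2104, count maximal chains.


A maximal chain goes from the minimum element to a maximal element via cover relations.
Counting all min-to-max paths in the cover graph.
Total maximal chains: 4


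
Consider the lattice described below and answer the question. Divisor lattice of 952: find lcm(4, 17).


In a divisor lattice, join = lcm (least common multiple).
gcd(4,17) = 1
lcm(4,17) = 4*17/gcd = 68/1 = 68


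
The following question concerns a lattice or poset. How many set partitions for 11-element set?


B(n) = number of set partitions of an n-element set.
B(n) satisfies the recurrence: B(n+1) = sum_k C(n,k)*B(k).
B(11) = 678570


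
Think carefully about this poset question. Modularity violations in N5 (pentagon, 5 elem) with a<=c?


Modular law: if a <= c then a v (b ^ c) = (a v b) ^ c.
Check all triples (a,b,c) with a <= c among 5 elements.
  e.g. a=a, b=c, c=b: lhs=a != rhs=b
Total violating triples: 1


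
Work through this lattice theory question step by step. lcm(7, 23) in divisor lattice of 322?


Join=lcm.
gcd(7,23)=1
lcm=161


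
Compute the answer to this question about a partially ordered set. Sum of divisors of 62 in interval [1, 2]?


Interval [1,2] in divisors of 62: [1, 2]
Sum = 3


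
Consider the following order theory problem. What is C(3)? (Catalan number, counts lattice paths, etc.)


C(n) = C(2n, n) / (n+1).
C(6, 3) = 20
C(3) = 20 / 4 = 5


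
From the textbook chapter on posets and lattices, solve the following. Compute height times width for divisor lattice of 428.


Height = length of longest chain minus 1; width = size of largest antichain.
A maximum chain: 1 | 107 | 214 | 428  (height 3).
A maximum antichain: {2, 107}  (width 2).
Product = 3 * 2 = 6


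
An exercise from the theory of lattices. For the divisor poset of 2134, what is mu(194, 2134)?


In a divisor lattice, mu(a,b) = mu(b/a) where mu is the classical Mobius function.
b/a = 2134/194 = 11
Prime factorization of 11: primes [11]
11 is squarefree with 1 prime factor(s), so mu(11) = (-1)^1 = -1


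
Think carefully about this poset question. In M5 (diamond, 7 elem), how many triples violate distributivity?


Distributive law: a ^ (b v c) = (a ^ b) v (a ^ c).
Check all 7^3 = 343 ordered triples (a,b,c).
  e.g. a=a1, b=a2, c=a3: lhs=a1 != rhs=0
  e.g. a=a1, b=a2, c=a4: lhs=a1 != rhs=0
Total violating triples: 60


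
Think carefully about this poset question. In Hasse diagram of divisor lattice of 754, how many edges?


A cover relation a -< b holds when a < b with no c strictly between.
Cover relations:
  1 -< 2
  1 -< 13
  1 -< 29
  2 -< 26
  2 -< 58
  13 -< 26
  13 -< 377
  26 -< 754
  ...4 more
Total: 12


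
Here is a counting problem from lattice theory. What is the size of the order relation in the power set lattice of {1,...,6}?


The order relation is {(a,b) : a <= b}, reflexive so it includes (a,a).
Examples: ({},{}), ({},{1,2}), ({},{1,2,3}), ({},{1,2,3,4}), ({},{1,2,3,4,5}), ...
Total ordered pairs: 729


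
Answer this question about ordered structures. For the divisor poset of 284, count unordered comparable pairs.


A comparable pair {a,b} has a < b or b < a in the order.
Count unordered pairs where one element is strictly below the other.
Examples: {1,2}, {1,4}, {1,71}, {1,142}, ...
Total comparable pairs: 12


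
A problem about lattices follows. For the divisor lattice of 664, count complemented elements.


An element a is complemented if some b has a meet b = bottom, a join b = top.
a is complemented iff gcd(a, n/a)=1, i.e. a is a unitary divisor of 664.
Complemented elements: 1, 8, 83, 664
Count: 4


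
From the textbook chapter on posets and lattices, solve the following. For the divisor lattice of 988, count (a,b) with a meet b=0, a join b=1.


Complement pair (a,b): a meet b = bottom, a join b = top.
Here: gcd(a,b)=1 and lcm(a,b)=988, i.e. a*b=988 with a,b coprime.
Pairs found: (1,988), (4,247), (13,76), (19,52), ... (4 more)
Total ordered pairs: 8


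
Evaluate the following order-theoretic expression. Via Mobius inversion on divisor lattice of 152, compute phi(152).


phi(n) = n * prod_{p|n} (1 - 1/p).
Prime divisors of 152: [2, 19]
phi(152) = 152 * (1 - 1/2) * (1 - 1/19)
phi(152) = 72


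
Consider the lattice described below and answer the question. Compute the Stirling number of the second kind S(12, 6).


S(n,k) = k*S(n-1,k) + S(n-1,k-1).
S(11,6) = 179487, S(11,5) = 246730
S(12,6) = 6*179487 + 246730 = 1076922 + 246730
S(12,6) = 1323652


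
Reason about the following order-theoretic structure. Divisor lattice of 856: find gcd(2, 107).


In a divisor lattice, meet = gcd (greatest common divisor).
By Euclidean algorithm or factoring: gcd(2,107) = 1


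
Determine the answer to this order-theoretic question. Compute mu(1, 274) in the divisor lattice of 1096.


In a divisor lattice, mu(a,b) = mu(b/a) where mu is the classical Mobius function.
b/a = 274/1 = 274
Prime factorization of 274: primes [2, 137]
274 is squarefree with 2 prime factor(s), so mu(274) = (-1)^2 = 1


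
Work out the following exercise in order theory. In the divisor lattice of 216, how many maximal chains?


A maximal chain goes from the minimum element to a maximal element via cover relations.
Counting all min-to-max paths in the cover graph.
Total maximal chains: 20


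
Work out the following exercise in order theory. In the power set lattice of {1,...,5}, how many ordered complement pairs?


Complement pair (a,b): a meet b = bottom, a join b = top.
Here: A intersect B = {} and A union B = {1,...,5}.
Pairs found: ({},{1,2,3,4,5}), ({1},{2,3,4,5}), ({2},{1,3,4,5}), ({3},{1,2,4,5}), ... (28 more)
Total ordered pairs: 32


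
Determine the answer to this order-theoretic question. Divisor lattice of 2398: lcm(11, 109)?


Join=lcm.
gcd(11,109)=1
lcm=1199


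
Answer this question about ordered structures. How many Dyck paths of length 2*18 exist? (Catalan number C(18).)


C(n) = C(2n, n) / (n+1).
C(36, 18) = 9075135300
C(18) = 9075135300 / 19 = 477638700


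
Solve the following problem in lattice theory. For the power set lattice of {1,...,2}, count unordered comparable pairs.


A comparable pair {a,b} has a < b or b < a in the order.
Count unordered pairs where one element is strictly below the other.
Examples: {{},{1}}, {{},{2}}, {{},{1,2}}, {{1},{1,2}}, ...
Total comparable pairs: 5


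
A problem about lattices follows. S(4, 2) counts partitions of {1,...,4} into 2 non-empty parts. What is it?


S(n,k) = k*S(n-1,k) + S(n-1,k-1).
S(3,2) = 3, S(3,1) = 1
S(4,2) = 2*3 + 1 = 6 + 1
S(4,2) = 7


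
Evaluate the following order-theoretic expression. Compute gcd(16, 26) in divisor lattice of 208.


In a divisor lattice, meet = gcd (greatest common divisor).
By Euclidean algorithm or factoring: gcd(16,26) = 2


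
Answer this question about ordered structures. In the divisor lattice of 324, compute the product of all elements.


Divisors of 324: [1, 2, 3, 4, 6, 9, 12, 18, 27, 36, 54, 81, 108, 162, 324]
Product = n^(d(n)/2) = 324^(15/2)
Product = 6746640616477458432


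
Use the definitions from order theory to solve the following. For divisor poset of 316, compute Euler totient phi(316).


phi(n) = n * prod_{p|n} (1 - 1/p).
Prime divisors of 316: [2, 79]
phi(316) = 316 * (1 - 1/2) * (1 - 1/79)
phi(316) = 156


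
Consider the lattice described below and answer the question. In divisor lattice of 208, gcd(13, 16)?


Meet=gcd.
gcd(13,16)=1


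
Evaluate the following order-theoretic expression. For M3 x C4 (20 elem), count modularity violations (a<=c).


Modular law: if a <= c then a v (b ^ c) = (a v b) ^ c.
Check all triples (a,b,c) with a <= c among 20 elements.
This lattice is modular (diamonds M_m and their chain-products are modular).
Total violating triples: 0


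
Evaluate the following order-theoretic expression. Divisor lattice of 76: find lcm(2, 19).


In a divisor lattice, join = lcm (least common multiple).
gcd(2,19) = 1
lcm(2,19) = 2*19/gcd = 38/1 = 38


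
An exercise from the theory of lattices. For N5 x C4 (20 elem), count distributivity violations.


Distributive law: a ^ (b v c) = (a ^ b) v (a ^ c).
Check all 20^3 = 8000 ordered triples (a,b,c).
  e.g. a=(b,0), b=(a,0), c=(c,0): lhs=(b,0) != rhs=(a,0)
  e.g. a=(b,0), b=(a,0), c=(c,1): lhs=(b,0) != rhs=(a,0)
Total violating triples: 128


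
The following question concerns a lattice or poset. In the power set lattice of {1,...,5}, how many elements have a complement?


An element a is complemented if some b has a meet b = bottom, a join b = top.
every subset A has complement S\A, so all elements are complemented.
Complemented elements: {}, {1}, {2}, {3}, {4}, {5}, ... (26 more)
Count: 32


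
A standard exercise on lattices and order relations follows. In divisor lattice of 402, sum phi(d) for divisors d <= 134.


Divisors of 402 up to 134: [1, 2, 3, 6, 67, 134]
phi values: [1, 1, 2, 2, 66, 66]
Sum = 138


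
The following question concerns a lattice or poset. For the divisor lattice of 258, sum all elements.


sigma(n) = sum of divisors.
Divisors of 258: [1, 2, 3, 6, 43, 86, 129, 258]
Sum = 528


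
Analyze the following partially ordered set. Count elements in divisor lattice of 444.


Divisors of 444: [1, 2, 3, 4, 6, 12, 37, 74, 111, 148, 222, 444]
Count: 12


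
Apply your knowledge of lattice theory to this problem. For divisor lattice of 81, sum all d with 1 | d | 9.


Interval [1,9] in divisors of 81: [1, 3, 9]
Sum = 13


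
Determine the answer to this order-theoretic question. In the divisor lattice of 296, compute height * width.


Height = length of longest chain minus 1; width = size of largest antichain.
A maximum chain: 1 | 37 | 74 | 148 | 296  (height 4).
A maximum antichain: {2, 37}  (width 2).
Product = 4 * 2 = 8


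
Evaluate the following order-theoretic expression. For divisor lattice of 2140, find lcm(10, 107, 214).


In a divisor lattice, join = lcm (least common multiple).
Compute lcm iteratively: start with first element, then lcm(current, next).
Elements: [10, 107, 214]
lcm(10,107) = 1070
lcm(1070,214) = 1070
Final lcm = 1070


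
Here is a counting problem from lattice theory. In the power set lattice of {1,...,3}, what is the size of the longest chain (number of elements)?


A chain is a totally ordered subset; we count the number of elements in a maximum chain.
Compute, for each element x, the size of the longest chain ending at x:
  {}: 1
  {1}: 2
  {2}: 2
  {3}: 2
  {1,2}: 3
  {1,3}: 3
  ...
A maximum chain: {} < {1} < {1,2} < {1,2,3}
Number of elements in the longest chain: 4


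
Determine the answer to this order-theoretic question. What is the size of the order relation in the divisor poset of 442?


The order relation is {(a,b) : a <= b}, reflexive so it includes (a,a).
Examples: (1,1), (1,13), (1,17), (1,2), (1,221), ...
Total ordered pairs: 27


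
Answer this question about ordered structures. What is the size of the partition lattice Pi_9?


B(n) = number of set partitions of an n-element set.
B(n) satisfies the recurrence: B(n+1) = sum_k C(n,k)*B(k).
B(9) = 21147


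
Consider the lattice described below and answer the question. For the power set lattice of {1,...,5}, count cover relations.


A cover relation a -< b holds when a < b with no c strictly between.
Cover relations:
  {} -< {1}
  {} -< {2}
  {} -< {3}
  {} -< {4}
  {} -< {5}
  {1} -< {1,2}
  {1} -< {1,3}
  {1} -< {1,4}
  ...72 more
Total: 80


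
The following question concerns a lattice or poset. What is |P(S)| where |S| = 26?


Power set = 2^n.
2^26 = 67108864


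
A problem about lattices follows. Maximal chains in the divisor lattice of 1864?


A maximal chain goes from the minimum element to a maximal element via cover relations.
Counting all min-to-max paths in the cover graph.
Total maximal chains: 4


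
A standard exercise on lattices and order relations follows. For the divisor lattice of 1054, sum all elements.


sigma(n) = sum of divisors.
Divisors of 1054: [1, 2, 17, 31, 34, 62, 527, 1054]
Sum = 1728


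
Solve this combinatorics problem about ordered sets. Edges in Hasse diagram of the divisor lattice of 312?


A cover relation a -< b holds when a < b with no c strictly between.
Cover relations:
  1 -< 2
  1 -< 3
  1 -< 13
  2 -< 4
  2 -< 6
  2 -< 26
  3 -< 6
  3 -< 39
  ...20 more
Total: 28


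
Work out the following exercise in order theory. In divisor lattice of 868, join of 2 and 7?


In a divisor lattice, join = lcm (least common multiple).
gcd(2,7) = 1
lcm(2,7) = 2*7/gcd = 14/1 = 14


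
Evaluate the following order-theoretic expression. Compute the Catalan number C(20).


C(n) = C(2n, n) / (n+1).
C(40, 20) = 137846528820
C(20) = 137846528820 / 21 = 6564120420


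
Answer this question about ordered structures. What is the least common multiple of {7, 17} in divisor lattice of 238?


In a divisor lattice, join = lcm (least common multiple).
Compute lcm iteratively: start with first element, then lcm(current, next).
Elements: [7, 17]
lcm(7,17) = 119
Final lcm = 119


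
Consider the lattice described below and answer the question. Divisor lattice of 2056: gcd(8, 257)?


Meet=gcd.
gcd(8,257)=1


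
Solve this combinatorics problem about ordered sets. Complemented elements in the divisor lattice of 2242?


An element a is complemented if some b has a meet b = bottom, a join b = top.
a is complemented iff gcd(a, n/a)=1, i.e. a is a unitary divisor of 2242.
Complemented elements: 1, 2, 19, 38, 59, 118, ... (2 more)
Count: 8


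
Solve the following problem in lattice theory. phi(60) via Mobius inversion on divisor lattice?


phi(n) = n * prod_{p|n} (1 - 1/p).
Prime divisors of 60: [2, 3, 5]
phi(60) = 60 * (1 - 1/2) * (1 - 1/3) * (1 - 1/5)
phi(60) = 16


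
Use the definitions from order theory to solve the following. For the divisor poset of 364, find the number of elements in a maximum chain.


A chain is a totally ordered subset; we count the number of elements in a maximum chain.
Compute, for each element x, the size of the longest chain ending at x:
  1: 1
  2: 2
  7: 2
  13: 2
  4: 3
  14: 3
  ...
A maximum chain: 1 < 2 < 4 < 28 < 364
Number of elements in the longest chain: 5


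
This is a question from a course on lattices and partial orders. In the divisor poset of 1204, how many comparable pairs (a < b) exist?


A comparable pair {a,b} has a < b or b < a in the order.
Count unordered pairs where one element is strictly below the other.
Examples: {1,2}, {1,4}, {1,7}, {1,14}, ...
Total comparable pairs: 42


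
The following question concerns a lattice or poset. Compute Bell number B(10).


B(n) = number of set partitions of an n-element set.
B(n) satisfies the recurrence: B(n+1) = sum_k C(n,k)*B(k).
B(10) = 115975


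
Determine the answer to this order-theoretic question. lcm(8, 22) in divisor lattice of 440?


Join=lcm.
gcd(8,22)=2
lcm=88


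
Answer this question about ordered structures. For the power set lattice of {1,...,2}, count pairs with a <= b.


The order relation is {(a,b) : a <= b}, reflexive so it includes (a,a).
Examples: ({},{}), ({},{1,2}), ({},{1}), ({},{2}), ({1,2},{1,2}), ...
Total ordered pairs: 9


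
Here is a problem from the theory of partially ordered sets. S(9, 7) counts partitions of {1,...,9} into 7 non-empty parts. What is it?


S(n,k) = k*S(n-1,k) + S(n-1,k-1).
S(8,7) = 28, S(8,6) = 266
S(9,7) = 7*28 + 266 = 196 + 266
S(9,7) = 462


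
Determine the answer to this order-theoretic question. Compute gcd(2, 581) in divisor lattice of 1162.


In a divisor lattice, meet = gcd (greatest common divisor).
By Euclidean algorithm or factoring: gcd(2,581) = 1


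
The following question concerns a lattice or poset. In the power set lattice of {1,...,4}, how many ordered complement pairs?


Complement pair (a,b): a meet b = bottom, a join b = top.
Here: A intersect B = {} and A union B = {1,...,4}.
Pairs found: ({},{1,2,3,4}), ({1},{2,3,4}), ({2},{1,3,4}), ({3},{1,2,4}), ... (12 more)
Total ordered pairs: 16


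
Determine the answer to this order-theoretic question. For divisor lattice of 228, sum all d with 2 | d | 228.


Interval [2,228] in divisors of 228: [2, 4, 6, 12, 38, 76, 114, 228]
Sum = 480


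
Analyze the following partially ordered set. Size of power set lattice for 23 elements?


Power set = 2^n.
2^23 = 8388608


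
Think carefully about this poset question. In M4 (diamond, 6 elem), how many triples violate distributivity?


Distributive law: a ^ (b v c) = (a ^ b) v (a ^ c).
Check all 6^3 = 216 ordered triples (a,b,c).
  e.g. a=a1, b=a2, c=a3: lhs=a1 != rhs=0
  e.g. a=a1, b=a2, c=a4: lhs=a1 != rhs=0
Total violating triples: 24


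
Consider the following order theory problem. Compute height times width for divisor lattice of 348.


Height = length of longest chain minus 1; width = size of largest antichain.
A maximum chain: 1 | 29 | 87 | 174 | 348  (height 4).
A maximum antichain: {4, 6, 58, 87}  (width 4).
Product = 4 * 4 = 16


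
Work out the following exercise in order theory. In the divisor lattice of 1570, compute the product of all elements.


Divisors of 1570: [1, 2, 5, 10, 157, 314, 785, 1570]
Product = n^(d(n)/2) = 1570^(8/2)
Product = 6075732010000


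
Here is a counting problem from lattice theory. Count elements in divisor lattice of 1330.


Divisors of 1330: [1, 2, 5, 7, 10, 14, 19, 35, 38, 70, 95, 133, 190, 266, 665, 1330]
Count: 16


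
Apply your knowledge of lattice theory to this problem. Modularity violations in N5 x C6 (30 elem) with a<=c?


Modular law: if a <= c then a v (b ^ c) = (a v b) ^ c.
Check all triples (a,b,c) with a <= c among 30 elements.
  e.g. a=(a,0), b=(c,0), c=(b,0): lhs=(a,0) != rhs=(b,0)
  e.g. a=(a,0), b=(c,1), c=(b,0): lhs=(a,0) != rhs=(b,0)
Total violating triples: 126


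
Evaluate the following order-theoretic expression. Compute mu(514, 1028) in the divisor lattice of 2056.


In a divisor lattice, mu(a,b) = mu(b/a) where mu is the classical Mobius function.
b/a = 1028/514 = 2
Prime factorization of 2: primes [2]
2 is squarefree with 1 prime factor(s), so mu(2) = (-1)^1 = -1


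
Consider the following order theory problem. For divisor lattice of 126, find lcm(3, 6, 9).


In a divisor lattice, join = lcm (least common multiple).
Compute lcm iteratively: start with first element, then lcm(current, next).
Elements: [3, 6, 9]
lcm(3,6) = 6
lcm(6,9) = 18
Final lcm = 18


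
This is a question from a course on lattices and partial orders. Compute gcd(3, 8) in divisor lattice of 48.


In a divisor lattice, meet = gcd (greatest common divisor).
By Euclidean algorithm or factoring: gcd(3,8) = 1


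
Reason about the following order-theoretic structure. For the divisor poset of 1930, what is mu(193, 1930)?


In a divisor lattice, mu(a,b) = mu(b/a) where mu is the classical Mobius function.
b/a = 1930/193 = 10
Prime factorization of 10: primes [2, 5]
10 is squarefree with 2 prime factor(s), so mu(10) = (-1)^2 = 1


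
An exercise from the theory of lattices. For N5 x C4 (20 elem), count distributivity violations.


Distributive law: a ^ (b v c) = (a ^ b) v (a ^ c).
Check all 20^3 = 8000 ordered triples (a,b,c).
  e.g. a=(b,0), b=(a,0), c=(c,0): lhs=(b,0) != rhs=(a,0)
  e.g. a=(b,0), b=(a,0), c=(c,1): lhs=(b,0) != rhs=(a,0)
Total violating triples: 128


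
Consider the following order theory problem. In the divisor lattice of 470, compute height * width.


Height = length of longest chain minus 1; width = size of largest antichain.
A maximum chain: 1 | 47 | 235 | 470  (height 3).
A maximum antichain: {2, 5, 47}  (width 3).
Product = 3 * 3 = 9


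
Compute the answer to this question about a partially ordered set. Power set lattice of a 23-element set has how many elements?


Power set = 2^n.
2^23 = 8388608


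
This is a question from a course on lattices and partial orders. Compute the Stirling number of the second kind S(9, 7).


S(n,k) = k*S(n-1,k) + S(n-1,k-1).
S(8,7) = 28, S(8,6) = 266
S(9,7) = 7*28 + 266 = 196 + 266
S(9,7) = 462


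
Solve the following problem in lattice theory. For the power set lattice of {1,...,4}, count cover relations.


A cover relation a -< b holds when a < b with no c strictly between.
Cover relations:
  {} -< {1}
  {} -< {2}
  {} -< {3}
  {} -< {4}
  {1} -< {1,2}
  {1} -< {1,3}
  {1} -< {1,4}
  {2} -< {1,2}
  ...24 more
Total: 32


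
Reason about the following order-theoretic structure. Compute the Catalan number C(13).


C(n) = C(2n, n) / (n+1).
C(26, 13) = 10400600
C(13) = 10400600 / 14 = 742900


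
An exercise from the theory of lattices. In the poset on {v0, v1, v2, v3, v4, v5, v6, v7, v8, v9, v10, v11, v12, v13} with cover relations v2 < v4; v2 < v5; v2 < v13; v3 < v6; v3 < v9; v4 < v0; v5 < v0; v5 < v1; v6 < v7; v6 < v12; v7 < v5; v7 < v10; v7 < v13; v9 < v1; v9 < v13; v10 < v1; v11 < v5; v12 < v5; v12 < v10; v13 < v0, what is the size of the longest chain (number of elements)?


A chain is a totally ordered subset; we count the number of elements in a maximum chain.
Compute, for each element x, the size of the longest chain ending at x:
  v2: 1
  v3: 1
  v8: 1
  v11: 1
  v4: 2
  v6: 2
  ...
A maximum chain: v3 < v6 < v7 < v5 < v0
Number of elements in the longest chain: 5


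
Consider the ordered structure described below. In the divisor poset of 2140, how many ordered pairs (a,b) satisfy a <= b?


The order relation is {(a,b) : a <= b}, reflexive so it includes (a,a).
Examples: (1,1), (1,10), (1,107), (1,1070), (1,2), ...
Total ordered pairs: 54


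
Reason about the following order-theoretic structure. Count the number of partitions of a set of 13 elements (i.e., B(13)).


B(n) = number of set partitions of an n-element set.
B(n) satisfies the recurrence: B(n+1) = sum_k C(n,k)*B(k).
B(13) = 27644437


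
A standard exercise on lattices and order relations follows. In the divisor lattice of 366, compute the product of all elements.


Divisors of 366: [1, 2, 3, 6, 61, 122, 183, 366]
Product = n^(d(n)/2) = 366^(8/2)
Product = 17944209936


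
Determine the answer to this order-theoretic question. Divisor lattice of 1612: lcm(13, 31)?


Join=lcm.
gcd(13,31)=1
lcm=403


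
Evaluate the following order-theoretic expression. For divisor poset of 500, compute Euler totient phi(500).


phi(n) = n * prod_{p|n} (1 - 1/p).
Prime divisors of 500: [2, 5]
phi(500) = 500 * (1 - 1/2) * (1 - 1/5)
phi(500) = 200


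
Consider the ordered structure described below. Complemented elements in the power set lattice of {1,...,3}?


An element a is complemented if some b has a meet b = bottom, a join b = top.
every subset A has complement S\A, so all elements are complemented.
Complemented elements: {}, {1}, {2}, {3}, {1,2}, {1,3}, ... (2 more)
Count: 8


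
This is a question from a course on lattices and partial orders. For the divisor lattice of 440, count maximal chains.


A maximal chain goes from the minimum element to a maximal element via cover relations.
Counting all min-to-max paths in the cover graph.
Total maximal chains: 20


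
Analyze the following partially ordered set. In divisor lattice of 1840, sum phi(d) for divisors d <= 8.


Divisors of 1840 up to 8: [1, 2, 4, 5, 8]
phi values: [1, 1, 2, 4, 4]
Sum = 12


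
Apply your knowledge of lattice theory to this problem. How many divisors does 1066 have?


Divisors of 1066: [1, 2, 13, 26, 41, 82, 533, 1066]
Count: 8


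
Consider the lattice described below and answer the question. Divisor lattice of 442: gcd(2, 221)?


Meet=gcd.
gcd(2,221)=1


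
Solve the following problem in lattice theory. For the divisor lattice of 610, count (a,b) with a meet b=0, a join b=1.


Complement pair (a,b): a meet b = bottom, a join b = top.
Here: gcd(a,b)=1 and lcm(a,b)=610, i.e. a*b=610 with a,b coprime.
Pairs found: (1,610), (2,305), (5,122), (10,61), ... (4 more)
Total ordered pairs: 8


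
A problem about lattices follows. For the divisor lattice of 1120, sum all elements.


sigma(n) = sum of divisors.
Divisors of 1120: [1, 2, 4, 5, 7, 8, 10, 14, 16, 20, 28, 32, 35, 40, 56, 70, 80, 112, 140, 160, 224, 280, 560, 1120]
Sum = 3024


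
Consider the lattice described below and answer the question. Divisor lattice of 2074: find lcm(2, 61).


In a divisor lattice, join = lcm (least common multiple).
gcd(2,61) = 1
lcm(2,61) = 2*61/gcd = 122/1 = 122


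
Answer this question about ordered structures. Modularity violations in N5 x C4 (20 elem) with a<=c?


Modular law: if a <= c then a v (b ^ c) = (a v b) ^ c.
Check all triples (a,b,c) with a <= c among 20 elements.
  e.g. a=(a,0), b=(c,0), c=(b,0): lhs=(a,0) != rhs=(b,0)
  e.g. a=(a,0), b=(c,1), c=(b,0): lhs=(a,0) != rhs=(b,0)
Total violating triples: 40


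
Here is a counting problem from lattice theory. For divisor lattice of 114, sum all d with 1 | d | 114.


Interval [1,114] in divisors of 114: [1, 2, 3, 6, 19, 38, 57, 114]
Sum = 240


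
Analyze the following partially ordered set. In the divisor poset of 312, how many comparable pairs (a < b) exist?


A comparable pair {a,b} has a < b or b < a in the order.
Count unordered pairs where one element is strictly below the other.
Examples: {1,2}, {1,3}, {1,4}, {1,6}, ...
Total comparable pairs: 74


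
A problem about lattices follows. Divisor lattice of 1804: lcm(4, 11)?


Join=lcm.
gcd(4,11)=1
lcm=44


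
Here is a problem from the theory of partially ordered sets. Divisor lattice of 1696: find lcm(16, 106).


In a divisor lattice, join = lcm (least common multiple).
gcd(16,106) = 2
lcm(16,106) = 16*106/gcd = 1696/2 = 848


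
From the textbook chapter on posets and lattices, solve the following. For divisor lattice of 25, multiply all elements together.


Divisors of 25: [1, 5, 25]
Product = n^(d(n)/2) = 25^(3/2)
Product = 125


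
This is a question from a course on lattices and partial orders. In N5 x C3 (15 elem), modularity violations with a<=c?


Modular law: if a <= c then a v (b ^ c) = (a v b) ^ c.
Check all triples (a,b,c) with a <= c among 15 elements.
  e.g. a=(a,0), b=(c,0), c=(b,0): lhs=(a,0) != rhs=(b,0)
  e.g. a=(a,0), b=(c,1), c=(b,0): lhs=(a,0) != rhs=(b,0)
Total violating triples: 18


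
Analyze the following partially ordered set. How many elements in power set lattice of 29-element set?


Power set = 2^n.
2^29 = 536870912


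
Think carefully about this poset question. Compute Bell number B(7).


B(n) = number of set partitions of an n-element set.
B(n) satisfies the recurrence: B(n+1) = sum_k C(n,k)*B(k).
B(7) = 877


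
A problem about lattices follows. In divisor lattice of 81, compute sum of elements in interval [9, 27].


Interval [9,27] in divisors of 81: [9, 27]
Sum = 36


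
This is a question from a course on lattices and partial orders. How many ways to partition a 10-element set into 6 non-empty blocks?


S(n,k) = k*S(n-1,k) + S(n-1,k-1).
S(9,6) = 2646, S(9,5) = 6951
S(10,6) = 6*2646 + 6951 = 15876 + 6951
S(10,6) = 22827


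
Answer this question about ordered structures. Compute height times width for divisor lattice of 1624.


Height = length of longest chain minus 1; width = size of largest antichain.
A maximum chain: 1 | 29 | 203 | 406 | 812 | 1624  (height 5).
A maximum antichain: {4, 14, 58, 203}  (width 4).
Product = 5 * 4 = 20


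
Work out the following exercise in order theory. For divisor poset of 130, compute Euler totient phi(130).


phi(n) = n * prod_{p|n} (1 - 1/p).
Prime divisors of 130: [2, 5, 13]
phi(130) = 130 * (1 - 1/2) * (1 - 1/5) * (1 - 1/13)
phi(130) = 48


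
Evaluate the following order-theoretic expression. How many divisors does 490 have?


Divisors of 490: [1, 2, 5, 7, 10, 14, 35, 49, 70, 98, 245, 490]
Count: 12


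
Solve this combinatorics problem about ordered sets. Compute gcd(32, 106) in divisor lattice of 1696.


In a divisor lattice, meet = gcd (greatest common divisor).
By Euclidean algorithm or factoring: gcd(32,106) = 2


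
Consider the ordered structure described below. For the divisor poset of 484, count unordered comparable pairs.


A comparable pair {a,b} has a < b or b < a in the order.
Count unordered pairs where one element is strictly below the other.
Examples: {1,2}, {1,4}, {1,11}, {1,22}, ...
Total comparable pairs: 27


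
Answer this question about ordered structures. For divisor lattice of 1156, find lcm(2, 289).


In a divisor lattice, join = lcm (least common multiple).
Compute lcm iteratively: start with first element, then lcm(current, next).
Elements: [2, 289]
lcm(2,289) = 578
Final lcm = 578


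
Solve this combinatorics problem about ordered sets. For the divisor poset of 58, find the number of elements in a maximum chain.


A chain is a totally ordered subset; we count the number of elements in a maximum chain.
Compute, for each element x, the size of the longest chain ending at x:
  1: 1
  2: 2
  29: 2
  58: 3
A maximum chain: 1 < 2 < 58
Number of elements in the longest chain: 3


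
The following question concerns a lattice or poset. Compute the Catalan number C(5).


C(n) = C(2n, n) / (n+1).
C(10, 5) = 252
C(5) = 252 / 6 = 42


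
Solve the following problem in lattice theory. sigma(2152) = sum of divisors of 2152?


sigma(n) = sum of divisors.
Divisors of 2152: [1, 2, 4, 8, 269, 538, 1076, 2152]
Sum = 4050


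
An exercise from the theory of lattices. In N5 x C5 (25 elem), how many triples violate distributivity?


Distributive law: a ^ (b v c) = (a ^ b) v (a ^ c).
Check all 25^3 = 15625 ordered triples (a,b,c).
  e.g. a=(b,0), b=(a,0), c=(c,0): lhs=(b,0) != rhs=(a,0)
  e.g. a=(b,0), b=(a,0), c=(c,1): lhs=(b,0) != rhs=(a,0)
Total violating triples: 250


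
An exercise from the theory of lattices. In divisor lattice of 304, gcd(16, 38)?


Meet=gcd.
gcd(16,38)=2


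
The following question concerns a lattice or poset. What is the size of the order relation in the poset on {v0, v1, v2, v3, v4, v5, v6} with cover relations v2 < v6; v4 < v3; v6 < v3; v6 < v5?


The order relation is {(a,b) : a <= b}, reflexive so it includes (a,a).
Examples: (v0,v0), (v1,v1), (v2,v2), (v2,v3), (v2,v5), ...
Total ordered pairs: 13


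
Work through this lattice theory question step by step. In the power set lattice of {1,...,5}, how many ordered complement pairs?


Complement pair (a,b): a meet b = bottom, a join b = top.
Here: A intersect B = {} and A union B = {1,...,5}.
Pairs found: ({},{1,2,3,4,5}), ({1},{2,3,4,5}), ({2},{1,3,4,5}), ({3},{1,2,4,5}), ... (28 more)
Total ordered pairs: 32


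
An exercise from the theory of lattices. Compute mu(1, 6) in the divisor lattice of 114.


In a divisor lattice, mu(a,b) = mu(b/a) where mu is the classical Mobius function.
b/a = 6/1 = 6
Prime factorization of 6: primes [2, 3]
6 is squarefree with 2 prime factor(s), so mu(6) = (-1)^2 = 1


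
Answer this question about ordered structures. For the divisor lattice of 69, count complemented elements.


An element a is complemented if some b has a meet b = bottom, a join b = top.
a is complemented iff gcd(a, n/a)=1, i.e. a is a unitary divisor of 69.
Complemented elements: 1, 3, 23, 69
Count: 4


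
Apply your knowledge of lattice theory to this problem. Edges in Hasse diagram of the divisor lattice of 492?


A cover relation a -< b holds when a < b with no c strictly between.
Cover relations:
  1 -< 2
  1 -< 3
  1 -< 41
  2 -< 4
  2 -< 6
  2 -< 82
  3 -< 6
  3 -< 123
  ...12 more
Total: 20


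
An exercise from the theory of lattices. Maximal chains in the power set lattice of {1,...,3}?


A maximal chain goes from the minimum element to a maximal element via cover relations.
Counting all min-to-max paths in the cover graph.
Total maximal chains: 6


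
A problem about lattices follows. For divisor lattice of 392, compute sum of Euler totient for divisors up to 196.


Divisors of 392 up to 196: [1, 2, 4, 7, 8, 14, 28, 49, 56, 98, 196]
phi values: [1, 1, 2, 6, 4, 6, 12, 42, 24, 42, 84]
Sum = 224


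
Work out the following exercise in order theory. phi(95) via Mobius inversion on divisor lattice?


phi(n) = n * prod_{p|n} (1 - 1/p).
Prime divisors of 95: [5, 19]
phi(95) = 95 * (1 - 1/5) * (1 - 1/19)
phi(95) = 72


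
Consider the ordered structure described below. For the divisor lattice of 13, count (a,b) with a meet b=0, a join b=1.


Complement pair (a,b): a meet b = bottom, a join b = top.
Here: gcd(a,b)=1 and lcm(a,b)=13, i.e. a*b=13 with a,b coprime.
Pairs found: (1,13), (13,1)
Total ordered pairs: 2


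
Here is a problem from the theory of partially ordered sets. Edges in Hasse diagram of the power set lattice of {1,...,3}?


A cover relation a -< b holds when a < b with no c strictly between.
Cover relations:
  {} -< {1}
  {} -< {2}
  {} -< {3}
  {1} -< {1,2}
  {1} -< {1,3}
  {2} -< {1,2}
  {2} -< {2,3}
  {3} -< {1,3}
  ...4 more
Total: 12


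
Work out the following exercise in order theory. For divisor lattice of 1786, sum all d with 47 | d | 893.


Interval [47,893] in divisors of 1786: [47, 893]
Sum = 940


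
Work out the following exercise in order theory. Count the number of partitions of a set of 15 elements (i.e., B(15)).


B(n) = number of set partitions of an n-element set.
B(n) satisfies the recurrence: B(n+1) = sum_k C(n,k)*B(k).
B(15) = 1382958545


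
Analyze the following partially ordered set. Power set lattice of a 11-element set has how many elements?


Power set = 2^n.
2^11 = 2048


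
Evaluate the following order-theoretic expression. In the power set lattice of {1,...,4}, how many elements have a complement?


An element a is complemented if some b has a meet b = bottom, a join b = top.
every subset A has complement S\A, so all elements are complemented.
Complemented elements: {}, {1}, {2}, {3}, {4}, {1,2}, ... (10 more)
Count: 16


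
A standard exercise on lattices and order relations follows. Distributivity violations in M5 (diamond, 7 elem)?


Distributive law: a ^ (b v c) = (a ^ b) v (a ^ c).
Check all 7^3 = 343 ordered triples (a,b,c).
  e.g. a=a1, b=a2, c=a3: lhs=a1 != rhs=0
  e.g. a=a1, b=a2, c=a4: lhs=a1 != rhs=0
Total violating triples: 60


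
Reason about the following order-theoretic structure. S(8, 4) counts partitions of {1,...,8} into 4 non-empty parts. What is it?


S(n,k) = k*S(n-1,k) + S(n-1,k-1).
S(7,4) = 350, S(7,3) = 301
S(8,4) = 4*350 + 301 = 1400 + 301
S(8,4) = 1701


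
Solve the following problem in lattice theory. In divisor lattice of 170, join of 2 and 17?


In a divisor lattice, join = lcm (least common multiple).
gcd(2,17) = 1
lcm(2,17) = 2*17/gcd = 34/1 = 34


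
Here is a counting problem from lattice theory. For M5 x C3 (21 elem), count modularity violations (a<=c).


Modular law: if a <= c then a v (b ^ c) = (a v b) ^ c.
Check all triples (a,b,c) with a <= c among 21 elements.
This lattice is modular (diamonds M_m and their chain-products are modular).
Total violating triples: 0


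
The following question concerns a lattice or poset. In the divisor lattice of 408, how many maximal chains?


A maximal chain goes from the minimum element to a maximal element via cover relations.
Counting all min-to-max paths in the cover graph.
Total maximal chains: 20


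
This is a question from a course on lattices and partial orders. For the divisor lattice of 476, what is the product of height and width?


Height = length of longest chain minus 1; width = size of largest antichain.
A maximum chain: 1 | 17 | 119 | 238 | 476  (height 4).
A maximum antichain: {4, 14, 34, 119}  (width 4).
Product = 4 * 4 = 16


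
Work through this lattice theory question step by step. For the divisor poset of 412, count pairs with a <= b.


The order relation is {(a,b) : a <= b}, reflexive so it includes (a,a).
Examples: (1,1), (1,103), (1,2), (1,206), (1,4), ...
Total ordered pairs: 18


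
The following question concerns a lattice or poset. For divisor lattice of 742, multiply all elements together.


Divisors of 742: [1, 2, 7, 14, 53, 106, 371, 742]
Product = n^(d(n)/2) = 742^(8/2)
Product = 303120718096


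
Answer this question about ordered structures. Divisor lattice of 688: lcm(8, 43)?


Join=lcm.
gcd(8,43)=1
lcm=344


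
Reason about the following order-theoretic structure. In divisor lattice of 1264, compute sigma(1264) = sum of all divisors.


sigma(n) = sum of divisors.
Divisors of 1264: [1, 2, 4, 8, 16, 79, 158, 316, 632, 1264]
Sum = 2480


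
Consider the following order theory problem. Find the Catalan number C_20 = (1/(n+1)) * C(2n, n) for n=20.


C(n) = C(2n, n) / (n+1).
C(40, 20) = 137846528820
C(20) = 137846528820 / 21 = 6564120420


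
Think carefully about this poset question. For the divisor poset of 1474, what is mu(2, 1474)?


In a divisor lattice, mu(a,b) = mu(b/a) where mu is the classical Mobius function.
b/a = 1474/2 = 737
Prime factorization of 737: primes [11, 67]
737 is squarefree with 2 prime factor(s), so mu(737) = (-1)^2 = 1


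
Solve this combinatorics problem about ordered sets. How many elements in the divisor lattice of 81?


Divisors of 81: [1, 3, 9, 27, 81]
Count: 5


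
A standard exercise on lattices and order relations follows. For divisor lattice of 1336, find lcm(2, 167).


In a divisor lattice, join = lcm (least common multiple).
Compute lcm iteratively: start with first element, then lcm(current, next).
Elements: [2, 167]
lcm(2,167) = 334
Final lcm = 334
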